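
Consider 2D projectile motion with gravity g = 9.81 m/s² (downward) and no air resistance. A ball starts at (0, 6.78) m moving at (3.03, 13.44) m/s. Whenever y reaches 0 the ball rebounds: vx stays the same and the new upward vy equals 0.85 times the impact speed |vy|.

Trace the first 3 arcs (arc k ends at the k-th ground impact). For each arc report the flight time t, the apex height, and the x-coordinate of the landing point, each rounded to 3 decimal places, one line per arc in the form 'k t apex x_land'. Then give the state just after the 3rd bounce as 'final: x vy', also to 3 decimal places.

1 3.175 15.987 9.621
2 3.069 11.550 18.921
3 2.609 8.345 26.825
final: 26.825 10.876

Arc 1: start y=6.780, vy=13.440 → t=3.175, apex=15.987, x_land=9.621, impact vy=-17.710
  bounce: vy ← 0.85·17.710 = 15.054
Arc 2: start y=0.000, vy=15.054 → t=3.069, apex=11.550, x_land=18.921, impact vy=-15.054
  bounce: vy ← 0.85·15.054 = 12.796
Arc 3: start y=0.000, vy=12.796 → t=2.609, apex=8.345, x_land=26.825, impact vy=-12.796
  bounce: vy ← 0.85·12.796 = 10.876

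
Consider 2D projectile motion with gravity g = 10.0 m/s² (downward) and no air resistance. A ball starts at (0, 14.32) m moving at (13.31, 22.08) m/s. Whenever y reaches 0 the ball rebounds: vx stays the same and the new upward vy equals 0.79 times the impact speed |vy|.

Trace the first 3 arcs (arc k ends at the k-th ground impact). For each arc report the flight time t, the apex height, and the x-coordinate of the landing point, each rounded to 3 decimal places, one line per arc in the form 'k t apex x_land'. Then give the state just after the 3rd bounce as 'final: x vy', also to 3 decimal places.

1 4.990 38.696 66.416
2 4.395 24.150 124.920
3 3.472 15.072 171.138
final: 171.138 13.716

Arc 1: start y=14.320, vy=22.080 → t=4.990, apex=38.696, x_land=66.416, impact vy=-27.820
  bounce: vy ← 0.79·27.820 = 21.977
Arc 2: start y=0.000, vy=21.977 → t=4.395, apex=24.150, x_land=124.920, impact vy=-21.977
  bounce: vy ← 0.79·21.977 = 17.362
Arc 3: start y=0.000, vy=17.362 → t=3.472, apex=15.072, x_land=171.138, impact vy=-17.362
  bounce: vy ← 0.79·17.362 = 13.716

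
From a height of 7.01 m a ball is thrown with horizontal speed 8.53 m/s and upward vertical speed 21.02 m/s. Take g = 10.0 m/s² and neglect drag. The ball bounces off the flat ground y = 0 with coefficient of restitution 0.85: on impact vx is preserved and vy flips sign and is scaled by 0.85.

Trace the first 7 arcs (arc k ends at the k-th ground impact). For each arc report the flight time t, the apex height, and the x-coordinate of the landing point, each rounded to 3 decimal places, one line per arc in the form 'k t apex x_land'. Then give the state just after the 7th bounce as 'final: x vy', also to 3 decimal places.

1 4.515 29.102 38.509
2 4.101 21.026 73.494
3 3.486 15.191 103.230
4 2.963 10.976 128.507
5 2.519 7.930 149.991
6 2.141 5.729 168.253
7 1.820 4.140 183.776
final: 183.776 7.734

Arc 1: start y=7.010, vy=21.020 → t=4.515, apex=29.102, x_land=38.509, impact vy=-24.126
  bounce: vy ← 0.85·24.126 = 20.507
Arc 2: start y=0.000, vy=20.507 → t=4.101, apex=21.026, x_land=73.494, impact vy=-20.507
  bounce: vy ← 0.85·20.507 = 17.431
Arc 3: start y=0.000, vy=17.431 → t=3.486, apex=15.191, x_land=103.230, impact vy=-17.431
  bounce: vy ← 0.85·17.431 = 14.816
Arc 4: start y=0.000, vy=14.816 → t=2.963, apex=10.976, x_land=128.507, impact vy=-14.816
  bounce: vy ← 0.85·14.816 = 12.594
Arc 5: start y=0.000, vy=12.594 → t=2.519, apex=7.930, x_land=149.991, impact vy=-12.594
  bounce: vy ← 0.85·12.594 = 10.705
Arc 6: start y=0.000, vy=10.705 → t=2.141, apex=5.729, x_land=168.253, impact vy=-10.705
  bounce: vy ← 0.85·10.705 = 9.099
Arc 7: start y=0.000, vy=9.099 → t=1.820, apex=4.140, x_land=183.776, impact vy=-9.099
  bounce: vy ← 0.85·9.099 = 7.734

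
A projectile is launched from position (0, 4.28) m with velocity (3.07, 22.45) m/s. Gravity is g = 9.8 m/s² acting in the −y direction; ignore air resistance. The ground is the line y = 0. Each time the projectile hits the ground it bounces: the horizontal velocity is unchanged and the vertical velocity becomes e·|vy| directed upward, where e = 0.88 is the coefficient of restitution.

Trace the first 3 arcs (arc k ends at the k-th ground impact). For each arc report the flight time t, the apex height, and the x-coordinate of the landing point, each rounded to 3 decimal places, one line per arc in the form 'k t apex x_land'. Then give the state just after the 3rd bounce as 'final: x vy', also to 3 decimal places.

Arc 1: start y=4.280, vy=22.450 → t=4.765, apex=29.994, x_land=14.628, impact vy=-24.246
  bounce: vy ← 0.88·24.246 = 21.337
Arc 2: start y=0.000, vy=21.337 → t=4.354, apex=23.228, x_land=27.997, impact vy=-21.337
  bounce: vy ← 0.88·21.337 = 18.776
Arc 3: start y=0.000, vy=18.776 → t=3.832, apex=17.988, x_land=39.761, impact vy=-18.776
  bounce: vy ← 0.88·18.776 = 16.523

1 4.765 29.994 14.628
2 4.354 23.228 27.997
3 3.832 17.988 39.761
final: 39.761 16.523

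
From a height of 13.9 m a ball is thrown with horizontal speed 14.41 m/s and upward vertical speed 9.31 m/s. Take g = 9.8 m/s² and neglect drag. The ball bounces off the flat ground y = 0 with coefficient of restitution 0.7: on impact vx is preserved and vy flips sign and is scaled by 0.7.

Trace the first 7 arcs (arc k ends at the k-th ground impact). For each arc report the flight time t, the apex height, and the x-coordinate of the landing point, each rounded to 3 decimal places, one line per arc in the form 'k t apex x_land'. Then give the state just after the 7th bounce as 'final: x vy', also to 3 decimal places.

Arc 1: start y=13.900, vy=9.310 → t=2.884, apex=18.322, x_land=41.554, impact vy=-18.950
  bounce: vy ← 0.7·18.950 = 13.265
Arc 2: start y=0.000, vy=13.265 → t=2.707, apex=8.978, x_land=80.565, impact vy=-13.265
  bounce: vy ← 0.7·13.265 = 9.286
Arc 3: start y=0.000, vy=9.286 → t=1.895, apex=4.399, x_land=107.872, impact vy=-9.286
  bounce: vy ← 0.7·9.286 = 6.500
Arc 4: start y=0.000, vy=6.500 → t=1.327, apex=2.156, x_land=126.988, impact vy=-6.500
  bounce: vy ← 0.7·6.500 = 4.550
Arc 5: start y=0.000, vy=4.550 → t=0.929, apex=1.056, x_land=140.368, impact vy=-4.550
  bounce: vy ← 0.7·4.550 = 3.185
Arc 6: start y=0.000, vy=3.185 → t=0.650, apex=0.518, x_land=149.735, impact vy=-3.185
  bounce: vy ← 0.7·3.185 = 2.229
Arc 7: start y=0.000, vy=2.229 → t=0.455, apex=0.254, x_land=156.291, impact vy=-2.229
  bounce: vy ← 0.7·2.229 = 1.561

1 2.884 18.322 41.554
2 2.707 8.978 80.565
3 1.895 4.399 107.872
4 1.327 2.156 126.988
5 0.929 1.056 140.368
6 0.650 0.518 149.735
7 0.455 0.254 156.291
final: 156.291 1.561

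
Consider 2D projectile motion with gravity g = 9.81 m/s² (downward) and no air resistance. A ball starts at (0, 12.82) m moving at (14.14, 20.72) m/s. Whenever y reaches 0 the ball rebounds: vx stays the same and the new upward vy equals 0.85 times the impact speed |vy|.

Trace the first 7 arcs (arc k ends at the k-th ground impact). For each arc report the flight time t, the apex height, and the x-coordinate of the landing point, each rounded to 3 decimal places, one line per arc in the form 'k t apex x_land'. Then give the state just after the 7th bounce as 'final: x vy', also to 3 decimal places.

Arc 1: start y=12.820, vy=20.720 → t=4.772, apex=34.702, x_land=67.476, impact vy=-26.093
  bounce: vy ← 0.85·26.093 = 22.179
Arc 2: start y=0.000, vy=22.179 → t=4.522, apex=25.072, x_land=131.413, impact vy=-22.179
  bounce: vy ← 0.85·22.179 = 18.852
Arc 3: start y=0.000, vy=18.852 → t=3.843, apex=18.114, x_land=185.760, impact vy=-18.852
  bounce: vy ← 0.85·18.852 = 16.024
Arc 4: start y=0.000, vy=16.024 → t=3.267, apex=13.088, x_land=231.954, impact vy=-16.024
  bounce: vy ← 0.85·16.024 = 13.621
Arc 5: start y=0.000, vy=13.621 → t=2.777, apex=9.456, x_land=271.220, impact vy=-13.621
  bounce: vy ← 0.85·13.621 = 11.578
Arc 6: start y=0.000, vy=11.578 → t=2.360, apex=6.832, x_land=304.595, impact vy=-11.578
  bounce: vy ← 0.85·11.578 = 9.841
Arc 7: start y=0.000, vy=9.841 → t=2.006, apex=4.936, x_land=332.965, impact vy=-9.841
  bounce: vy ← 0.85·9.841 = 8.365

1 4.772 34.702 67.476
2 4.522 25.072 131.413
3 3.843 18.114 185.760
4 3.267 13.088 231.954
5 2.777 9.456 271.220
6 2.360 6.832 304.595
7 2.006 4.936 332.965
final: 332.965 8.365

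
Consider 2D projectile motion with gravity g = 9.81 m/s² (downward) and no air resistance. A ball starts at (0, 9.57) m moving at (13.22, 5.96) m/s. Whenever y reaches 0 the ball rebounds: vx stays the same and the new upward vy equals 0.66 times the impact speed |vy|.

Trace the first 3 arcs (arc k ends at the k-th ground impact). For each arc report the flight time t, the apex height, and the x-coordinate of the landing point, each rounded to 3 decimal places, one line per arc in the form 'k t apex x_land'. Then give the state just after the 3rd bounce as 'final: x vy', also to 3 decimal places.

1 2.131 11.380 28.169
2 2.011 4.957 54.749
3 1.327 2.159 72.293
final: 72.293 4.296

Arc 1: start y=9.570, vy=5.960 → t=2.131, apex=11.380, x_land=28.169, impact vy=-14.943
  bounce: vy ← 0.66·14.943 = 9.862
Arc 2: start y=0.000, vy=9.862 → t=2.011, apex=4.957, x_land=54.749, impact vy=-9.862
  bounce: vy ← 0.66·9.862 = 6.509
Arc 3: start y=0.000, vy=6.509 → t=1.327, apex=2.159, x_land=72.293, impact vy=-6.509
  bounce: vy ← 0.66·6.509 = 4.296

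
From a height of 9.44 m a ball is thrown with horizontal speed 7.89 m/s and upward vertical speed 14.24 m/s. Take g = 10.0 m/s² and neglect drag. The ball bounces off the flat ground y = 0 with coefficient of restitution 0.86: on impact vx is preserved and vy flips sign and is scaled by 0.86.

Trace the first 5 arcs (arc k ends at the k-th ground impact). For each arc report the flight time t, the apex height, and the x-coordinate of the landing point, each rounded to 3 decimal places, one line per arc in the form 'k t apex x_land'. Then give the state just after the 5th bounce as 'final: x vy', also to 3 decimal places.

Arc 1: start y=9.440, vy=14.240 → t=3.403, apex=19.579, x_land=26.848, impact vy=-19.788
  bounce: vy ← 0.86·19.788 = 17.018
Arc 2: start y=0.000, vy=17.018 → t=3.404, apex=14.481, x_land=53.703, impact vy=-17.018
  bounce: vy ← 0.86·17.018 = 14.635
Arc 3: start y=0.000, vy=14.635 → t=2.927, apex=10.710, x_land=76.797, impact vy=-14.635
  bounce: vy ← 0.86·14.635 = 12.586
Arc 4: start y=0.000, vy=12.586 → t=2.517, apex=7.921, x_land=96.659, impact vy=-12.586
  bounce: vy ← 0.86·12.586 = 10.824
Arc 5: start y=0.000, vy=10.824 → t=2.165, apex=5.858, x_land=113.740, impact vy=-10.824
  bounce: vy ← 0.86·10.824 = 9.309

1 3.403 19.579 26.848
2 3.404 14.481 53.703
3 2.927 10.710 76.797
4 2.517 7.921 96.659
5 2.165 5.858 113.740
final: 113.740 9.309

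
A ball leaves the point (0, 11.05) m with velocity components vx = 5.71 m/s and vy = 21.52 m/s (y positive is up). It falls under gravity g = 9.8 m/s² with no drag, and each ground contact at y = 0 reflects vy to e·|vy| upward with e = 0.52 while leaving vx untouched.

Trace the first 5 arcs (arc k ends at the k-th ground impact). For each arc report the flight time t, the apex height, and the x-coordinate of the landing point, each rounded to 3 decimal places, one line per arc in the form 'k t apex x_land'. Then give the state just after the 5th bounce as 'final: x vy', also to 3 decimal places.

1 4.856 34.678 27.729
2 2.767 9.377 43.527
3 1.439 2.536 51.742
4 0.748 0.686 56.014
5 0.389 0.185 58.235
final: 58.235 0.991

Arc 1: start y=11.050, vy=21.520 → t=4.856, apex=34.678, x_land=27.729, impact vy=-26.071
  bounce: vy ← 0.52·26.071 = 13.557
Arc 2: start y=0.000, vy=13.557 → t=2.767, apex=9.377, x_land=43.527, impact vy=-13.557
  bounce: vy ← 0.52·13.557 = 7.050
Arc 3: start y=0.000, vy=7.050 → t=1.439, apex=2.536, x_land=51.742, impact vy=-7.050
  bounce: vy ← 0.52·7.050 = 3.666
Arc 4: start y=0.000, vy=3.666 → t=0.748, apex=0.686, x_land=56.014, impact vy=-3.666
  bounce: vy ← 0.52·3.666 = 1.906
Arc 5: start y=0.000, vy=1.906 → t=0.389, apex=0.185, x_land=58.235, impact vy=-1.906
  bounce: vy ← 0.52·1.906 = 0.991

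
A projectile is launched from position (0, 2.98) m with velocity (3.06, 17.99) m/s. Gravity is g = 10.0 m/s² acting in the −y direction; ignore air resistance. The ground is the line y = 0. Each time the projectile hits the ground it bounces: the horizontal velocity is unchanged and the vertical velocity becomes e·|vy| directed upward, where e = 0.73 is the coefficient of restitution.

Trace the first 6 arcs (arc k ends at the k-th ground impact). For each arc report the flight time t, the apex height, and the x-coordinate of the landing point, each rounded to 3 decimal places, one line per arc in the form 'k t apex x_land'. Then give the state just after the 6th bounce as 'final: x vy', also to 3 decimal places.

Arc 1: start y=2.980, vy=17.990 → t=3.757, apex=19.162, x_land=11.495, impact vy=-19.577
  bounce: vy ← 0.73·19.577 = 14.291
Arc 2: start y=0.000, vy=14.291 → t=2.858, apex=10.211, x_land=20.241, impact vy=-14.291
  bounce: vy ← 0.73·14.291 = 10.432
Arc 3: start y=0.000, vy=10.432 → t=2.086, apex=5.442, x_land=26.626, impact vy=-10.432
  bounce: vy ← 0.73·10.432 = 7.616
Arc 4: start y=0.000, vy=7.616 → t=1.523, apex=2.900, x_land=31.287, impact vy=-7.616
  bounce: vy ← 0.73·7.616 = 5.559
Arc 5: start y=0.000, vy=5.559 → t=1.112, apex=1.545, x_land=34.689, impact vy=-5.559
  bounce: vy ← 0.73·5.559 = 4.058
Arc 6: start y=0.000, vy=4.058 → t=0.812, apex=0.824, x_land=37.173, impact vy=-4.058
  bounce: vy ← 0.73·4.058 = 2.963

1 3.757 19.162 11.495
2 2.858 10.211 20.241
3 2.086 5.442 26.626
4 1.523 2.900 31.287
5 1.112 1.545 34.689
6 0.812 0.824 37.173
final: 37.173 2.963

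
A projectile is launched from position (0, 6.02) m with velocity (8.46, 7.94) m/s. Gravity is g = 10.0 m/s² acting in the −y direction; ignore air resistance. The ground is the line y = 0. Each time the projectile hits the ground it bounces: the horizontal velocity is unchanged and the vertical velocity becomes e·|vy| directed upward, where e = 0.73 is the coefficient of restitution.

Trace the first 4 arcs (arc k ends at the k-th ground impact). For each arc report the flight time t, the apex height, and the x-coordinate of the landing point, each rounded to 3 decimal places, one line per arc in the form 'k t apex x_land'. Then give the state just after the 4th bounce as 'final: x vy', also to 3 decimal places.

Arc 1: start y=6.020, vy=7.940 → t=2.148, apex=9.172, x_land=18.176, impact vy=-13.544
  bounce: vy ← 0.73·13.544 = 9.887
Arc 2: start y=0.000, vy=9.887 → t=1.977, apex=4.888, x_land=34.905, impact vy=-9.887
  bounce: vy ← 0.73·9.887 = 7.218
Arc 3: start y=0.000, vy=7.218 → t=1.444, apex=2.605, x_land=47.117, impact vy=-7.218
  bounce: vy ← 0.73·7.218 = 5.269
Arc 4: start y=0.000, vy=5.269 → t=1.054, apex=1.388, x_land=56.032, impact vy=-5.269
  bounce: vy ← 0.73·5.269 = 3.846

1 2.148 9.172 18.176
2 1.977 4.888 34.905
3 1.444 2.605 47.117
4 1.054 1.388 56.032
final: 56.032 3.846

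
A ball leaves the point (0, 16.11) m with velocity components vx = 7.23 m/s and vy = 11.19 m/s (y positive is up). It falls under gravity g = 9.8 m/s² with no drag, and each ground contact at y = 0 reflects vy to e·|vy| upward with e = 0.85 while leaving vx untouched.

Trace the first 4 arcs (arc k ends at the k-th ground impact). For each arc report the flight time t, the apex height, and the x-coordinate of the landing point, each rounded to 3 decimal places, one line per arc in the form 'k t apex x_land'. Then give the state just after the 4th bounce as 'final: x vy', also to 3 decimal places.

Arc 1: start y=16.110, vy=11.190 → t=3.285, apex=22.499, x_land=23.748, impact vy=-20.999
  bounce: vy ← 0.85·20.999 = 17.849
Arc 2: start y=0.000, vy=17.849 → t=3.643, apex=16.255, x_land=50.085, impact vy=-17.849
  bounce: vy ← 0.85·17.849 = 15.172
Arc 3: start y=0.000, vy=15.172 → t=3.096, apex=11.744, x_land=72.471, impact vy=-15.172
  bounce: vy ← 0.85·15.172 = 12.896
Arc 4: start y=0.000, vy=12.896 → t=2.632, apex=8.485, x_land=91.500, impact vy=-12.896
  bounce: vy ← 0.85·12.896 = 10.962

1 3.285 22.499 23.748
2 3.643 16.255 50.085
3 3.096 11.744 72.471
4 2.632 8.485 91.500
final: 91.500 10.962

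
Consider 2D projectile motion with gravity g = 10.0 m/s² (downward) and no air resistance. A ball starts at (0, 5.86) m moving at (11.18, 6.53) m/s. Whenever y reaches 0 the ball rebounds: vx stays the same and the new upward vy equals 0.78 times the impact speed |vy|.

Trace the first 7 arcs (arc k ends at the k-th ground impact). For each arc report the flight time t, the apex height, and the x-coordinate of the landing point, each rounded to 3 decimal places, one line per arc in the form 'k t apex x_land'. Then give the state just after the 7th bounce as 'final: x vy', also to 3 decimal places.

Arc 1: start y=5.860, vy=6.530 → t=1.917, apex=7.992, x_land=21.435, impact vy=-12.643
  bounce: vy ← 0.78·12.643 = 9.861
Arc 2: start y=0.000, vy=9.861 → t=1.972, apex=4.862, x_land=43.485, impact vy=-9.861
  bounce: vy ← 0.78·9.861 = 7.692
Arc 3: start y=0.000, vy=7.692 → t=1.538, apex=2.958, x_land=60.684, impact vy=-7.692
  bounce: vy ← 0.78·7.692 = 6.000
Arc 4: start y=0.000, vy=6.000 → t=1.200, apex=1.800, x_land=74.100, impact vy=-6.000
  bounce: vy ← 0.78·6.000 = 4.680
Arc 5: start y=0.000, vy=4.680 → t=0.936, apex=1.095, x_land=84.564, impact vy=-4.680
  bounce: vy ← 0.78·4.680 = 3.650
Arc 6: start y=0.000, vy=3.650 → t=0.730, apex=0.666, x_land=92.725, impact vy=-3.650
  bounce: vy ← 0.78·3.650 = 2.847
Arc 7: start y=0.000, vy=2.847 → t=0.569, apex=0.405, x_land=99.092, impact vy=-2.847
  bounce: vy ← 0.78·2.847 = 2.221

1 1.917 7.992 21.435
2 1.972 4.862 43.485
3 1.538 2.958 60.684
4 1.200 1.800 74.100
5 0.936 1.095 84.564
6 0.730 0.666 92.725
7 0.569 0.405 99.092
final: 99.092 2.221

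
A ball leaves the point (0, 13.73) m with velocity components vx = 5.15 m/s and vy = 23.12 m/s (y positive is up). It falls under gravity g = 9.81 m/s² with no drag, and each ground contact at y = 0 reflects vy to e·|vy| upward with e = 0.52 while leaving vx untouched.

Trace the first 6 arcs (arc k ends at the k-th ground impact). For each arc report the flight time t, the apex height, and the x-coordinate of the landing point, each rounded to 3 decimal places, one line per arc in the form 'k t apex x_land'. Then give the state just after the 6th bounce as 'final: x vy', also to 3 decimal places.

Arc 1: start y=13.730, vy=23.120 → t=5.247, apex=40.974, x_land=27.022, impact vy=-28.353
  bounce: vy ← 0.52·28.353 = 14.744
Arc 2: start y=0.000, vy=14.744 → t=3.006, apex=11.079, x_land=42.502, impact vy=-14.744
  bounce: vy ← 0.52·14.744 = 7.667
Arc 3: start y=0.000, vy=7.667 → t=1.563, apex=2.996, x_land=50.552, impact vy=-7.667
  bounce: vy ← 0.52·7.667 = 3.987
Arc 4: start y=0.000, vy=3.987 → t=0.813, apex=0.810, x_land=54.738, impact vy=-3.987
  bounce: vy ← 0.52·3.987 = 2.073
Arc 5: start y=0.000, vy=2.073 → t=0.423, apex=0.219, x_land=56.915, impact vy=-2.073
  bounce: vy ← 0.52·2.073 = 1.078
Arc 6: start y=0.000, vy=1.078 → t=0.220, apex=0.059, x_land=58.047, impact vy=-1.078
  bounce: vy ← 0.52·1.078 = 0.561

1 5.247 40.974 27.022
2 3.006 11.079 42.502
3 1.563 2.996 50.552
4 0.813 0.810 54.738
5 0.423 0.219 56.915
6 0.220 0.059 58.047
final: 58.047 0.561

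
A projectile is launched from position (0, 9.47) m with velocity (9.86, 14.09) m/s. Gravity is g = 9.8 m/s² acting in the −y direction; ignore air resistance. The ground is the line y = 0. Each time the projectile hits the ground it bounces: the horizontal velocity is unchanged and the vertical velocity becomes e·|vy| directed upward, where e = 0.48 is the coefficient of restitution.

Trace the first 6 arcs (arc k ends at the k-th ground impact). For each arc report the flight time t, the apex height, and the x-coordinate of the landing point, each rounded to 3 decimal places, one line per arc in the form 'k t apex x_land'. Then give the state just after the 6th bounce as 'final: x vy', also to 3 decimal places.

1 3.438 19.599 33.896
2 1.920 4.516 52.826
3 0.922 1.040 61.913
4 0.442 0.240 66.275
5 0.212 0.055 68.368
6 0.102 0.013 69.373
final: 69.373 0.240

Arc 1: start y=9.470, vy=14.090 → t=3.438, apex=19.599, x_land=33.896, impact vy=-19.599
  bounce: vy ← 0.48·19.599 = 9.408
Arc 2: start y=0.000, vy=9.408 → t=1.920, apex=4.516, x_land=52.826, impact vy=-9.408
  bounce: vy ← 0.48·9.408 = 4.516
Arc 3: start y=0.000, vy=4.516 → t=0.922, apex=1.040, x_land=61.913, impact vy=-4.516
  bounce: vy ← 0.48·4.516 = 2.168
Arc 4: start y=0.000, vy=2.168 → t=0.442, apex=0.240, x_land=66.275, impact vy=-2.168
  bounce: vy ← 0.48·2.168 = 1.040
Arc 5: start y=0.000, vy=1.040 → t=0.212, apex=0.055, x_land=68.368, impact vy=-1.040
  bounce: vy ← 0.48·1.040 = 0.499
Arc 6: start y=0.000, vy=0.499 → t=0.102, apex=0.013, x_land=69.373, impact vy=-0.499
  bounce: vy ← 0.48·0.499 = 0.240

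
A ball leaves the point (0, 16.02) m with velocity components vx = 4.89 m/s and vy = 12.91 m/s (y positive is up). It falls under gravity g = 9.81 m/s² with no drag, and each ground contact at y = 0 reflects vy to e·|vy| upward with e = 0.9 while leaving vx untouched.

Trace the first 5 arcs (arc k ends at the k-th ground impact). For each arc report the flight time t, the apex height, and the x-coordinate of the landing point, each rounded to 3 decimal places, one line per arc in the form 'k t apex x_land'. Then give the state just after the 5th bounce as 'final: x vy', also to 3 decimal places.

1 3.552 24.515 17.367
2 4.024 19.857 37.045
3 3.622 16.084 54.755
4 3.260 13.028 70.694
5 2.934 10.553 85.039
final: 85.039 12.950

Arc 1: start y=16.020, vy=12.910 → t=3.552, apex=24.515, x_land=17.367, impact vy=-21.931
  bounce: vy ← 0.9·21.931 = 19.738
Arc 2: start y=0.000, vy=19.738 → t=4.024, apex=19.857, x_land=37.045, impact vy=-19.738
  bounce: vy ← 0.9·19.738 = 17.764
Arc 3: start y=0.000, vy=17.764 → t=3.622, apex=16.084, x_land=54.755, impact vy=-17.764
  bounce: vy ← 0.9·17.764 = 15.988
Arc 4: start y=0.000, vy=15.988 → t=3.260, apex=13.028, x_land=70.694, impact vy=-15.988
  bounce: vy ← 0.9·15.988 = 14.389
Arc 5: start y=0.000, vy=14.389 → t=2.934, apex=10.553, x_land=85.039, impact vy=-14.389
  bounce: vy ← 0.9·14.389 = 12.950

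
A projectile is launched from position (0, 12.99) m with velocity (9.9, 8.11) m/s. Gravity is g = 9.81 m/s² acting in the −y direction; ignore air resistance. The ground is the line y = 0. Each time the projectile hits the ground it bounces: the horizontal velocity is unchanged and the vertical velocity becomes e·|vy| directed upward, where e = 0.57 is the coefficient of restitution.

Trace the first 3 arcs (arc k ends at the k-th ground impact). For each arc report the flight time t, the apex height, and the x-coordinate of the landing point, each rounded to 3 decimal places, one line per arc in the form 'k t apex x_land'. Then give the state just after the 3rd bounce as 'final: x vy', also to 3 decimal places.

Arc 1: start y=12.990, vy=8.110 → t=2.652, apex=16.342, x_land=26.255, impact vy=-17.906
  bounce: vy ← 0.57·17.906 = 10.207
Arc 2: start y=0.000, vy=10.207 → t=2.081, apex=5.310, x_land=46.855, impact vy=-10.207
  bounce: vy ← 0.57·10.207 = 5.818
Arc 3: start y=0.000, vy=5.818 → t=1.186, apex=1.725, x_land=58.598, impact vy=-5.818
  bounce: vy ← 0.57·5.818 = 3.316

1 2.652 16.342 26.255
2 2.081 5.310 46.855
3 1.186 1.725 58.598
final: 58.598 3.316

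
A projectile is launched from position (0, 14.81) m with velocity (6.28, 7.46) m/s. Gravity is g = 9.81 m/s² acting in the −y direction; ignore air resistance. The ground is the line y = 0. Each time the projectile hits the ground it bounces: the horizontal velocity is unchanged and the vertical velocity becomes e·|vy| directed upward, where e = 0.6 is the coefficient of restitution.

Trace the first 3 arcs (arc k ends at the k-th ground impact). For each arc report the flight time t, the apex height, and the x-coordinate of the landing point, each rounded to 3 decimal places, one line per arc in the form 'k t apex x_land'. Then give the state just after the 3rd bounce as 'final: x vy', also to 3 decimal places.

1 2.657 17.646 16.687
2 2.276 6.353 30.981
3 1.366 2.287 39.557
final: 39.557 4.019

Arc 1: start y=14.810, vy=7.460 → t=2.657, apex=17.646, x_land=16.687, impact vy=-18.607
  bounce: vy ← 0.6·18.607 = 11.164
Arc 2: start y=0.000, vy=11.164 → t=2.276, apex=6.353, x_land=30.981, impact vy=-11.164
  bounce: vy ← 0.6·11.164 = 6.699
Arc 3: start y=0.000, vy=6.699 → t=1.366, apex=2.287, x_land=39.557, impact vy=-6.699
  bounce: vy ← 0.6·6.699 = 4.019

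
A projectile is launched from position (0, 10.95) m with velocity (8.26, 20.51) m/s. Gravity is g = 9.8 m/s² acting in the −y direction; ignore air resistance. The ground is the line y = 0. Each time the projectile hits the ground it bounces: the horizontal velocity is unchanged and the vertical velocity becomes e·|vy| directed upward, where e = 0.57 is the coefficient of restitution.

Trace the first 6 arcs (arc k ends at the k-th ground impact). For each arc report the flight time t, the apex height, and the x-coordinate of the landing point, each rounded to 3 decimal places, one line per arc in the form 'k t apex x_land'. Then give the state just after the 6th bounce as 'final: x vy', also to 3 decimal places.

Arc 1: start y=10.950, vy=20.510 → t=4.665, apex=32.412, x_land=38.531, impact vy=-25.205
  bounce: vy ← 0.57·25.205 = 14.367
Arc 2: start y=0.000, vy=14.367 → t=2.932, apex=10.531, x_land=62.749, impact vy=-14.367
  bounce: vy ← 0.57·14.367 = 8.189
Arc 3: start y=0.000, vy=8.189 → t=1.671, apex=3.421, x_land=76.554, impact vy=-8.189
  bounce: vy ← 0.57·8.189 = 4.668
Arc 4: start y=0.000, vy=4.668 → t=0.953, apex=1.112, x_land=84.422, impact vy=-4.668
  bounce: vy ← 0.57·4.668 = 2.661
Arc 5: start y=0.000, vy=2.661 → t=0.543, apex=0.361, x_land=88.907, impact vy=-2.661
  bounce: vy ← 0.57·2.661 = 1.517
Arc 6: start y=0.000, vy=1.517 → t=0.310, apex=0.117, x_land=91.464, impact vy=-1.517
  bounce: vy ← 0.57·1.517 = 0.864

1 4.665 32.412 38.531
2 2.932 10.531 62.749
3 1.671 3.421 76.554
4 0.953 1.112 84.422
5 0.543 0.361 88.907
6 0.310 0.117 91.464
final: 91.464 0.864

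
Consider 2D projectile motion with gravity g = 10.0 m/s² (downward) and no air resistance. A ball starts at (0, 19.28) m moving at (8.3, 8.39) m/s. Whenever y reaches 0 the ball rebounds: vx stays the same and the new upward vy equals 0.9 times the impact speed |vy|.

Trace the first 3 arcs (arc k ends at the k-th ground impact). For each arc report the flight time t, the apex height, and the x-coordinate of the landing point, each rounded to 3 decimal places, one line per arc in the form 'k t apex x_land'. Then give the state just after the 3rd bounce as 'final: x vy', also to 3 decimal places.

1 2.974 22.800 24.687
2 3.844 18.468 56.590
3 3.459 14.959 85.303
final: 85.303 15.567

Arc 1: start y=19.280, vy=8.390 → t=2.974, apex=22.800, x_land=24.687, impact vy=-21.354
  bounce: vy ← 0.9·21.354 = 19.219
Arc 2: start y=0.000, vy=19.219 → t=3.844, apex=18.468, x_land=56.590, impact vy=-19.219
  bounce: vy ← 0.9·19.219 = 17.297
Arc 3: start y=0.000, vy=17.297 → t=3.459, apex=14.959, x_land=85.303, impact vy=-17.297
  bounce: vy ← 0.9·17.297 = 15.567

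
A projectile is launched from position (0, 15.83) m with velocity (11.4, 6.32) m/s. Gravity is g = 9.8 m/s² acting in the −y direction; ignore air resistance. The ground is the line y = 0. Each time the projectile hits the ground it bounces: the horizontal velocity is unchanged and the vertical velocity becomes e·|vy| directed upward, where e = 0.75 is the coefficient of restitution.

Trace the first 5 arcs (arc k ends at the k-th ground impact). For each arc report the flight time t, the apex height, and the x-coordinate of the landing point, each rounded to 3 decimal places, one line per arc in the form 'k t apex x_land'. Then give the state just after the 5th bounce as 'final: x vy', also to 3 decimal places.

1 2.554 17.868 29.121
2 2.864 10.051 61.775
3 2.148 5.654 86.265
4 1.611 3.180 104.633
5 1.208 1.789 118.409
final: 118.409 4.441

Arc 1: start y=15.830, vy=6.320 → t=2.554, apex=17.868, x_land=29.121, impact vy=-18.714
  bounce: vy ← 0.75·18.714 = 14.035
Arc 2: start y=0.000, vy=14.035 → t=2.864, apex=10.051, x_land=61.775, impact vy=-14.035
  bounce: vy ← 0.75·14.035 = 10.527
Arc 3: start y=0.000, vy=10.527 → t=2.148, apex=5.654, x_land=86.265, impact vy=-10.527
  bounce: vy ← 0.75·10.527 = 7.895
Arc 4: start y=0.000, vy=7.895 → t=1.611, apex=3.180, x_land=104.633, impact vy=-7.895
  bounce: vy ← 0.75·7.895 = 5.921
Arc 5: start y=0.000, vy=5.921 → t=1.208, apex=1.789, x_land=118.409, impact vy=-5.921
  bounce: vy ← 0.75·5.921 = 4.441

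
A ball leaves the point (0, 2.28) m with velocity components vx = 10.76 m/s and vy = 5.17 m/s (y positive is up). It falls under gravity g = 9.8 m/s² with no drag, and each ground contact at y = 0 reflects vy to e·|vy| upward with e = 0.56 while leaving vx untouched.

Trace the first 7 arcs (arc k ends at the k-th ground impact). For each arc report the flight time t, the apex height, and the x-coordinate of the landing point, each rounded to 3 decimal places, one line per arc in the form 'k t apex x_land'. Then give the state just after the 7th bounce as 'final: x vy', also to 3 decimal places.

Arc 1: start y=2.280, vy=5.170 → t=1.390, apex=3.644, x_land=14.955, impact vy=-8.451
  bounce: vy ← 0.56·8.451 = 4.732
Arc 2: start y=0.000, vy=4.732 → t=0.966, apex=1.143, x_land=25.347, impact vy=-4.732
  bounce: vy ← 0.56·4.732 = 2.650
Arc 3: start y=0.000, vy=2.650 → t=0.541, apex=0.358, x_land=31.167, impact vy=-2.650
  bounce: vy ← 0.56·2.650 = 1.484
Arc 4: start y=0.000, vy=1.484 → t=0.303, apex=0.112, x_land=34.426, impact vy=-1.484
  bounce: vy ← 0.56·1.484 = 0.831
Arc 5: start y=0.000, vy=0.831 → t=0.170, apex=0.035, x_land=36.251, impact vy=-0.831
  bounce: vy ← 0.56·0.831 = 0.465
Arc 6: start y=0.000, vy=0.465 → t=0.095, apex=0.011, x_land=37.273, impact vy=-0.465
  bounce: vy ← 0.56·0.465 = 0.261
Arc 7: start y=0.000, vy=0.261 → t=0.053, apex=0.003, x_land=37.845, impact vy=-0.261
  bounce: vy ← 0.56·0.261 = 0.146

1 1.390 3.644 14.955
2 0.966 1.143 25.347
3 0.541 0.358 31.167
4 0.303 0.112 34.426
5 0.170 0.035 36.251
6 0.095 0.011 37.273
7 0.053 0.003 37.845
final: 37.845 0.146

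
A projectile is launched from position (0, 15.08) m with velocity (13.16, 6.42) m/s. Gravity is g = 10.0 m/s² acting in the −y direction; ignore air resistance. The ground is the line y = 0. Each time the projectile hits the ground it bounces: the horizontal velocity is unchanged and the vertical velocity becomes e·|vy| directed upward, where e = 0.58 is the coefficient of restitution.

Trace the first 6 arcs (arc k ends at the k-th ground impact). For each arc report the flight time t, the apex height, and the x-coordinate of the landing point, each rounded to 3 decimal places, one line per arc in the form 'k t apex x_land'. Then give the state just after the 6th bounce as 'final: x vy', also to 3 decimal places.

1 2.494 17.141 32.815
2 2.148 5.766 61.080
3 1.246 1.940 77.473
4 0.723 0.653 86.981
5 0.419 0.220 92.496
6 0.243 0.074 95.695
final: 95.695 0.705

Arc 1: start y=15.080, vy=6.420 → t=2.494, apex=17.141, x_land=32.815, impact vy=-18.515
  bounce: vy ← 0.58·18.515 = 10.739
Arc 2: start y=0.000, vy=10.739 → t=2.148, apex=5.766, x_land=61.080, impact vy=-10.739
  bounce: vy ← 0.58·10.739 = 6.229
Arc 3: start y=0.000, vy=6.229 → t=1.246, apex=1.940, x_land=77.473, impact vy=-6.229
  bounce: vy ← 0.58·6.229 = 3.613
Arc 4: start y=0.000, vy=3.613 → t=0.723, apex=0.653, x_land=86.981, impact vy=-3.613
  bounce: vy ← 0.58·3.613 = 2.095
Arc 5: start y=0.000, vy=2.095 → t=0.419, apex=0.220, x_land=92.496, impact vy=-2.095
  bounce: vy ← 0.58·2.095 = 1.215
Arc 6: start y=0.000, vy=1.215 → t=0.243, apex=0.074, x_land=95.695, impact vy=-1.215
  bounce: vy ← 0.58·1.215 = 0.705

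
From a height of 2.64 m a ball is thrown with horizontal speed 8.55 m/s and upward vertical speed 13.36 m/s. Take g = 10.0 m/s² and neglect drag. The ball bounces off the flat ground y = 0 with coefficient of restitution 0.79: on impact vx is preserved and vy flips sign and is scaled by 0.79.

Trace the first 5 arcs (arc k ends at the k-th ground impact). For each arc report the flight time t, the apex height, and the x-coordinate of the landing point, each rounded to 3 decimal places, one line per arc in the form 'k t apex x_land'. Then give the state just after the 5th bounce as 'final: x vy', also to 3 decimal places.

1 2.857 11.564 24.426
2 2.403 7.217 44.971
3 1.898 4.504 61.201
4 1.500 2.811 74.023
5 1.185 1.754 84.152
final: 84.152 4.680

Arc 1: start y=2.640, vy=13.360 → t=2.857, apex=11.564, x_land=24.426, impact vy=-15.208
  bounce: vy ← 0.79·15.208 = 12.014
Arc 2: start y=0.000, vy=12.014 → t=2.403, apex=7.217, x_land=44.971, impact vy=-12.014
  bounce: vy ← 0.79·12.014 = 9.491
Arc 3: start y=0.000, vy=9.491 → t=1.898, apex=4.504, x_land=61.201, impact vy=-9.491
  bounce: vy ← 0.79·9.491 = 7.498
Arc 4: start y=0.000, vy=7.498 → t=1.500, apex=2.811, x_land=74.023, impact vy=-7.498
  bounce: vy ← 0.79·7.498 = 5.924
Arc 5: start y=0.000, vy=5.924 → t=1.185, apex=1.754, x_land=84.152, impact vy=-5.924
  bounce: vy ← 0.79·5.924 = 4.680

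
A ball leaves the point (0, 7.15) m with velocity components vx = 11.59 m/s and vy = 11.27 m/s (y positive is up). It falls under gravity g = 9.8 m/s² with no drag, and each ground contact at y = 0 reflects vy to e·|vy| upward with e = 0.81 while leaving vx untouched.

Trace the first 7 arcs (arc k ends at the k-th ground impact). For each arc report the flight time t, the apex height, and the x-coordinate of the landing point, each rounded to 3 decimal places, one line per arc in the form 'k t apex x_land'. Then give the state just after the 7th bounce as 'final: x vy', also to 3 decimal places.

Arc 1: start y=7.150, vy=11.270 → t=2.818, apex=13.630, x_land=32.659, impact vy=-16.345
  bounce: vy ← 0.81·16.345 = 13.239
Arc 2: start y=0.000, vy=13.239 → t=2.702, apex=8.943, x_land=63.974, impact vy=-13.239
  bounce: vy ← 0.81·13.239 = 10.724
Arc 3: start y=0.000, vy=10.724 → t=2.189, apex=5.867, x_land=89.339, impact vy=-10.724
  bounce: vy ← 0.81·10.724 = 8.686
Arc 4: start y=0.000, vy=8.686 → t=1.773, apex=3.850, x_land=109.885, impact vy=-8.686
  bounce: vy ← 0.81·8.686 = 7.036
Arc 5: start y=0.000, vy=7.036 → t=1.436, apex=2.526, x_land=126.527, impact vy=-7.036
  bounce: vy ← 0.81·7.036 = 5.699
Arc 6: start y=0.000, vy=5.699 → t=1.163, apex=1.657, x_land=140.007, impact vy=-5.699
  bounce: vy ← 0.81·5.699 = 4.616
Arc 7: start y=0.000, vy=4.616 → t=0.942, apex=1.087, x_land=150.926, impact vy=-4.616
  bounce: vy ← 0.81·4.616 = 3.739

1 2.818 13.630 32.659
2 2.702 8.943 63.974
3 2.189 5.867 89.339
4 1.773 3.850 109.885
5 1.436 2.526 126.527
6 1.163 1.657 140.007
7 0.942 1.087 150.926
final: 150.926 3.739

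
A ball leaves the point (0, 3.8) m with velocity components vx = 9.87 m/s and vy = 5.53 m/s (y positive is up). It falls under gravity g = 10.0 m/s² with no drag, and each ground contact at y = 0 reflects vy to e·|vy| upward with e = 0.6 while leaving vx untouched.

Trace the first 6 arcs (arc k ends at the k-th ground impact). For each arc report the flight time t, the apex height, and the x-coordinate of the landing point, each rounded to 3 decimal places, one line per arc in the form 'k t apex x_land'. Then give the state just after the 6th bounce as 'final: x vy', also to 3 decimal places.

1 1.585 5.329 15.648
2 1.239 1.918 27.875
3 0.743 0.691 35.212
4 0.446 0.249 39.614
5 0.268 0.090 42.255
6 0.161 0.032 43.839
final: 43.839 0.482

Arc 1: start y=3.800, vy=5.530 → t=1.585, apex=5.329, x_land=15.648, impact vy=-10.324
  bounce: vy ← 0.6·10.324 = 6.194
Arc 2: start y=0.000, vy=6.194 → t=1.239, apex=1.918, x_land=27.875, impact vy=-6.194
  bounce: vy ← 0.6·6.194 = 3.717
Arc 3: start y=0.000, vy=3.717 → t=0.743, apex=0.691, x_land=35.212, impact vy=-3.717
  bounce: vy ← 0.6·3.717 = 2.230
Arc 4: start y=0.000, vy=2.230 → t=0.446, apex=0.249, x_land=39.614, impact vy=-2.230
  bounce: vy ← 0.6·2.230 = 1.338
Arc 5: start y=0.000, vy=1.338 → t=0.268, apex=0.090, x_land=42.255, impact vy=-1.338
  bounce: vy ← 0.6·1.338 = 0.803
Arc 6: start y=0.000, vy=0.803 → t=0.161, apex=0.032, x_land=43.839, impact vy=-0.803
  bounce: vy ← 0.6·0.803 = 0.482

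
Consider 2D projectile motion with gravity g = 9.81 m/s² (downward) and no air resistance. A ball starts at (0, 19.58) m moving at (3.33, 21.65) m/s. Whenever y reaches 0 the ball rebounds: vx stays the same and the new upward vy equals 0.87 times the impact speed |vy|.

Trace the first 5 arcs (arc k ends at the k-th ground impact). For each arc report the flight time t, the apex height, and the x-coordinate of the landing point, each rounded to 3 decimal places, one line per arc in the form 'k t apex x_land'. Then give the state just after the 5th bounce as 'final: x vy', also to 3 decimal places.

1 5.184 43.470 17.262
2 5.180 32.902 34.512
3 4.507 24.904 49.518
4 3.921 18.850 62.574
5 3.411 14.267 73.933
final: 73.933 14.556

Arc 1: start y=19.580, vy=21.650 → t=5.184, apex=43.470, x_land=17.262, impact vy=-29.204
  bounce: vy ← 0.87·29.204 = 25.408
Arc 2: start y=0.000, vy=25.408 → t=5.180, apex=32.902, x_land=34.512, impact vy=-25.408
  bounce: vy ← 0.87·25.408 = 22.105
Arc 3: start y=0.000, vy=22.105 → t=4.507, apex=24.904, x_land=49.518, impact vy=-22.105
  bounce: vy ← 0.87·22.105 = 19.231
Arc 4: start y=0.000, vy=19.231 → t=3.921, apex=18.850, x_land=62.574, impact vy=-19.231
  bounce: vy ← 0.87·19.231 = 16.731
Arc 5: start y=0.000, vy=16.731 → t=3.411, apex=14.267, x_land=73.933, impact vy=-16.731
  bounce: vy ← 0.87·16.731 = 14.556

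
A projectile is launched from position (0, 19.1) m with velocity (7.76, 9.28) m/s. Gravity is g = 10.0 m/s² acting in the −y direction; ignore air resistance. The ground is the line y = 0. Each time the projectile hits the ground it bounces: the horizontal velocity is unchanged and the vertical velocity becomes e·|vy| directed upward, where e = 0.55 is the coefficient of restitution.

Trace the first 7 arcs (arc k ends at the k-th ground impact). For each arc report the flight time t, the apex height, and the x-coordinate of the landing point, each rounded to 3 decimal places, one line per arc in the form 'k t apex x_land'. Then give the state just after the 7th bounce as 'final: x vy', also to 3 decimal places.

1 3.092 23.406 23.991
2 2.380 7.080 42.459
3 1.309 2.142 52.617
4 0.720 0.648 58.204
5 0.396 0.196 61.276
6 0.218 0.059 62.966
7 0.120 0.018 63.896
final: 63.896 0.329

Arc 1: start y=19.100, vy=9.280 → t=3.092, apex=23.406, x_land=23.991, impact vy=-21.636
  bounce: vy ← 0.55·21.636 = 11.900
Arc 2: start y=0.000, vy=11.900 → t=2.380, apex=7.080, x_land=42.459, impact vy=-11.900
  bounce: vy ← 0.55·11.900 = 6.545
Arc 3: start y=0.000, vy=6.545 → t=1.309, apex=2.142, x_land=52.617, impact vy=-6.545
  bounce: vy ← 0.55·6.545 = 3.600
Arc 4: start y=0.000, vy=3.600 → t=0.720, apex=0.648, x_land=58.204, impact vy=-3.600
  bounce: vy ← 0.55·3.600 = 1.980
Arc 5: start y=0.000, vy=1.980 → t=0.396, apex=0.196, x_land=61.276, impact vy=-1.980
  bounce: vy ← 0.55·1.980 = 1.089
Arc 6: start y=0.000, vy=1.089 → t=0.218, apex=0.059, x_land=62.966, impact vy=-1.089
  bounce: vy ← 0.55·1.089 = 0.599
Arc 7: start y=0.000, vy=0.599 → t=0.120, apex=0.018, x_land=63.896, impact vy=-0.599
  bounce: vy ← 0.55·0.599 = 0.329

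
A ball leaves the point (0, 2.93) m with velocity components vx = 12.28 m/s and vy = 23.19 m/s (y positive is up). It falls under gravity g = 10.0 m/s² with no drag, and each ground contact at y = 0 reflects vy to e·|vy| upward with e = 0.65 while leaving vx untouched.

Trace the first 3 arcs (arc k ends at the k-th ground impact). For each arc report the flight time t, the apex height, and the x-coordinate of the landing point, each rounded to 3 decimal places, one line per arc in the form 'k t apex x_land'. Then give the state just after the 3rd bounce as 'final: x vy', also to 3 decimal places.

Arc 1: start y=2.930, vy=23.190 → t=4.761, apex=29.819, x_land=58.466, impact vy=-24.421
  bounce: vy ← 0.65·24.421 = 15.874
Arc 2: start y=0.000, vy=15.874 → t=3.175, apex=12.598, x_land=97.451, impact vy=-15.874
  bounce: vy ← 0.65·15.874 = 10.318
Arc 3: start y=0.000, vy=10.318 → t=2.064, apex=5.323, x_land=122.792, impact vy=-10.318
  bounce: vy ← 0.65·10.318 = 6.707

1 4.761 29.819 58.466
2 3.175 12.598 97.451
3 2.064 5.323 122.792
final: 122.792 6.707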